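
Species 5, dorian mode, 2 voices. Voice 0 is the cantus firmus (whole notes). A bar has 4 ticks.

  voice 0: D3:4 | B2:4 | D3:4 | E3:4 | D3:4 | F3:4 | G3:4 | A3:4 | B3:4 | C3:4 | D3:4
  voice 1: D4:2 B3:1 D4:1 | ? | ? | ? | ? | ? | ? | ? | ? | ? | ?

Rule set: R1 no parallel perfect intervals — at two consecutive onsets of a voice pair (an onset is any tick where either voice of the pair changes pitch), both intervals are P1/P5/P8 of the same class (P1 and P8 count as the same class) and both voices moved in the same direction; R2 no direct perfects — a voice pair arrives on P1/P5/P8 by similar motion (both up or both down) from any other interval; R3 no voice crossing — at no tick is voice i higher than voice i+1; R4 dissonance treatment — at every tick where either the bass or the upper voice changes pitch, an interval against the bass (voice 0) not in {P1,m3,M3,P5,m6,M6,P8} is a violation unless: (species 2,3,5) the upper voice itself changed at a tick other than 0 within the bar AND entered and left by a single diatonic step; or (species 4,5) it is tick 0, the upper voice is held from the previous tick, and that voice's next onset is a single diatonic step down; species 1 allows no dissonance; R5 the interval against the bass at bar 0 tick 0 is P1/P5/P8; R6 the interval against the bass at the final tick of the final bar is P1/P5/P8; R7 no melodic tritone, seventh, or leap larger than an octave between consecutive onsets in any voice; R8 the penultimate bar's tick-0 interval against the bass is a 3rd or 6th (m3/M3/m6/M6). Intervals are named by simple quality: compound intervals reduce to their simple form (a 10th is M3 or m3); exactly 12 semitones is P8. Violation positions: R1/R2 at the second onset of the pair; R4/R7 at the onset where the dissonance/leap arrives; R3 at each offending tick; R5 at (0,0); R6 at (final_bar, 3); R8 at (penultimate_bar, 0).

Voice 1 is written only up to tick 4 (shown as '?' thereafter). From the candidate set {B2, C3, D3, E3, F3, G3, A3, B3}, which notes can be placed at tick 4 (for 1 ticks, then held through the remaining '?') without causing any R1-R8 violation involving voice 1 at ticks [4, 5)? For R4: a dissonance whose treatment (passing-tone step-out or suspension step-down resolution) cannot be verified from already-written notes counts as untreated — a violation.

B2: violates R1,R7
C3: violates R4,R7
D3: legal
E3: violates R4,R7
F3: violates R4
G3: legal
A3: violates R4
B3: violates R1

{D3, G3}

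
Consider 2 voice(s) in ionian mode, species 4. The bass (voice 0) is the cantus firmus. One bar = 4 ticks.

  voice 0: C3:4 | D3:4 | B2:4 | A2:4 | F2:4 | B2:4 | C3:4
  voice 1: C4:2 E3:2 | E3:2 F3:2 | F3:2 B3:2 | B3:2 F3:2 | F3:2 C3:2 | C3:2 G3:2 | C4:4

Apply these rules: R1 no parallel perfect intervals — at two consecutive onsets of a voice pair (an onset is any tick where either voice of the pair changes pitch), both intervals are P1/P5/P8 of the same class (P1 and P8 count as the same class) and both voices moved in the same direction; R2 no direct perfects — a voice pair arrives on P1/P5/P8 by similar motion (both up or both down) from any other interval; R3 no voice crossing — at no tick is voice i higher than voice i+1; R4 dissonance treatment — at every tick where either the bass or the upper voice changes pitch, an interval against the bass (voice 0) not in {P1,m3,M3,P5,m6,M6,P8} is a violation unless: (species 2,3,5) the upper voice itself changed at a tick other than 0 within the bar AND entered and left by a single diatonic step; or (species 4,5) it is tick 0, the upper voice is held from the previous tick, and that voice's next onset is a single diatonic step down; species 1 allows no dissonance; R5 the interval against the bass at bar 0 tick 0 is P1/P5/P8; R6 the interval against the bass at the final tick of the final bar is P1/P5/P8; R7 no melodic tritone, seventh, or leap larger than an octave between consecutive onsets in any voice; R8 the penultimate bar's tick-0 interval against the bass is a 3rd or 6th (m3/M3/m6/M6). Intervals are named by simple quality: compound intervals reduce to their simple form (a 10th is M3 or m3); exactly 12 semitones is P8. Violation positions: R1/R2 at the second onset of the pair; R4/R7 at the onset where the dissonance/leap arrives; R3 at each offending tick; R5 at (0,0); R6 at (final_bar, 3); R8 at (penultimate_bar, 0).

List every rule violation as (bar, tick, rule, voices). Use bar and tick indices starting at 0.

bar 0: v0=C3 v1=C4 downbeat P8
bar 1: v0=D3 v1=E3 downbeat M2
bar 2: v0=B2 v1=F3 downbeat TT
bar 3: v0=A2 v1=B3 downbeat M2
bar 4: v0=F2 v1=F3 downbeat P8
bar 5: v0=B2 v1=C3 downbeat m2
bar 6: v0=C3 v1=C4 downbeat P8
  -> R4 @ bar 1 tick 0 v(0, 1): D3/E3 M2 untreated
  -> R4 @ bar 2 tick 0 v(0, 1): B2/F3 TT untreated
  -> R7 @ bar 2 tick 2 v(1,): F3->B3 leap 6st
  -> R4 @ bar 3 tick 0 v(0, 1): A2/B3 M2 untreated
  -> R7 @ bar 3 tick 2 v(1,): B3->F3 leap 6st
  -> R4 @ bar 5 tick 0 v(0, 1): B2/C3 m2 untreated
  -> R7 @ bar 5 tick 0 v(0,): F2->B2 leap 6st
  -> R8 @ bar 5 tick 0 v(0, 1): penult m2 not 3rd/6th
  -> R2 @ bar 6 tick 0 v(0, 1): B2/G3 m6 -> C3/C4 P8 similar

(1, 0, R4, (0, 1))
(2, 0, R4, (0, 1))
(2, 2, R7, (1,))
(3, 0, R4, (0, 1))
(3, 2, R7, (1,))
(5, 0, R4, (0, 1))
(5, 0, R7, (0,))
(5, 0, R8, (0, 1))
(6, 0, R2, (0, 1))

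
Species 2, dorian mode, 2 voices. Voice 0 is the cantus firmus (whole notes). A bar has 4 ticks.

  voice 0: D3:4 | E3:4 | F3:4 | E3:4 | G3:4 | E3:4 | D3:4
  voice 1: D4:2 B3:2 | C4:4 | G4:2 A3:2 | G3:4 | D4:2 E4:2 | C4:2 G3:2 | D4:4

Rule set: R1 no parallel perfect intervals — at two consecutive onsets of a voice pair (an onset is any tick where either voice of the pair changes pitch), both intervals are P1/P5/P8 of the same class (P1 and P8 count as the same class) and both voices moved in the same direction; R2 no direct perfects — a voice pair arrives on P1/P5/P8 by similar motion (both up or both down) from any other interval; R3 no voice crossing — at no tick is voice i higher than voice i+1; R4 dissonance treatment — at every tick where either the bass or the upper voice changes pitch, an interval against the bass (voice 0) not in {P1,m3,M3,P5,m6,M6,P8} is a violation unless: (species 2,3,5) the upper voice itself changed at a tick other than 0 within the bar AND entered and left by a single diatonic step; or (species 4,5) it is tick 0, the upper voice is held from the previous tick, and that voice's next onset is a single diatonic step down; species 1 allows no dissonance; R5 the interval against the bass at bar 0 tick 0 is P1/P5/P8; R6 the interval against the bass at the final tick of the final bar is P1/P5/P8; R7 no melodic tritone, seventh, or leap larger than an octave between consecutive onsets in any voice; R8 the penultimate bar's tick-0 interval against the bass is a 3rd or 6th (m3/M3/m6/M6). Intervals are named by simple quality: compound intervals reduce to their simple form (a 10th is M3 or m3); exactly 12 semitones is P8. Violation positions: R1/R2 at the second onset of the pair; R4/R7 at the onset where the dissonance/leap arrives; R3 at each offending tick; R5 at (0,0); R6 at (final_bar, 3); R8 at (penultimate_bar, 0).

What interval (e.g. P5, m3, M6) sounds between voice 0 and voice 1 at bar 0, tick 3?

voice 0=D3 voice 1=B3 -> M6

M6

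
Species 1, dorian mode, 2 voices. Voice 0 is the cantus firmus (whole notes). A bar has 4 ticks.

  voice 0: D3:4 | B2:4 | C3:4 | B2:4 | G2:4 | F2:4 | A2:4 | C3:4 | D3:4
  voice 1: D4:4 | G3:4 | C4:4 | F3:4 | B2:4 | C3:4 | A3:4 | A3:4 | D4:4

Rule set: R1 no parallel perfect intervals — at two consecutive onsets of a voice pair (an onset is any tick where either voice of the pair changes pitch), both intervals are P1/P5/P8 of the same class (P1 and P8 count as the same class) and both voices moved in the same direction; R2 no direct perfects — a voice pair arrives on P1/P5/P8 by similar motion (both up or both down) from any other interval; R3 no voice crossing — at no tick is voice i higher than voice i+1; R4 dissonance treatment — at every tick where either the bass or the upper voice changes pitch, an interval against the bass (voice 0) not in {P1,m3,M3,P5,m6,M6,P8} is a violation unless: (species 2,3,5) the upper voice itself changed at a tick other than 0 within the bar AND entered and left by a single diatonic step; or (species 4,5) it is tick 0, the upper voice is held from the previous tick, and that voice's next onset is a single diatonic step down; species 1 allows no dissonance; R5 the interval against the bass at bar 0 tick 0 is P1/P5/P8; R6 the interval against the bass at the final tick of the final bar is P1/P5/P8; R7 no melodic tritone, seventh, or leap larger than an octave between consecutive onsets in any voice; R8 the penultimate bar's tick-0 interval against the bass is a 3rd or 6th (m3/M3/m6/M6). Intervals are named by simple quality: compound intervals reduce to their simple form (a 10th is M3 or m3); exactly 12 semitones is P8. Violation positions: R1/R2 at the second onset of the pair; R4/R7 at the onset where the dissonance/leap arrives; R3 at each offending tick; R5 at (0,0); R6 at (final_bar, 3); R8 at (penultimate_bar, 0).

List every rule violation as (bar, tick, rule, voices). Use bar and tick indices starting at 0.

bar 0: v0=D3 v1=D4 downbeat P8
bar 1: v0=B2 v1=G3 downbeat m6
bar 2: v0=C3 v1=C4 downbeat P8
bar 3: v0=B2 v1=F3 downbeat TT
bar 4: v0=G2 v1=B2 downbeat M3
bar 5: v0=F2 v1=C3 downbeat P5
bar 6: v0=A2 v1=A3 downbeat P8
bar 7: v0=C3 v1=A3 downbeat M6
bar 8: v0=D3 v1=D4 downbeat P8
  -> R2 @ bar 2 tick 0 v(0, 1): B2/G3 m6 -> C3/C4 P8 similar
  -> R4 @ bar 3 tick 0 v(0, 1): B2/F3 TT untreated
  -> R7 @ bar 4 tick 0 v(1,): F3->B2 leap 6st
  -> R2 @ bar 6 tick 0 v(0, 1): F2/C3 P5 -> A2/A3 P8 similar
  -> R2 @ bar 8 tick 0 v(0, 1): C3/A3 M6 -> D3/D4 P8 similar

(2, 0, R2, (0, 1))
(3, 0, R4, (0, 1))
(4, 0, R7, (1,))
(6, 0, R2, (0, 1))
(8, 0, R2, (0, 1))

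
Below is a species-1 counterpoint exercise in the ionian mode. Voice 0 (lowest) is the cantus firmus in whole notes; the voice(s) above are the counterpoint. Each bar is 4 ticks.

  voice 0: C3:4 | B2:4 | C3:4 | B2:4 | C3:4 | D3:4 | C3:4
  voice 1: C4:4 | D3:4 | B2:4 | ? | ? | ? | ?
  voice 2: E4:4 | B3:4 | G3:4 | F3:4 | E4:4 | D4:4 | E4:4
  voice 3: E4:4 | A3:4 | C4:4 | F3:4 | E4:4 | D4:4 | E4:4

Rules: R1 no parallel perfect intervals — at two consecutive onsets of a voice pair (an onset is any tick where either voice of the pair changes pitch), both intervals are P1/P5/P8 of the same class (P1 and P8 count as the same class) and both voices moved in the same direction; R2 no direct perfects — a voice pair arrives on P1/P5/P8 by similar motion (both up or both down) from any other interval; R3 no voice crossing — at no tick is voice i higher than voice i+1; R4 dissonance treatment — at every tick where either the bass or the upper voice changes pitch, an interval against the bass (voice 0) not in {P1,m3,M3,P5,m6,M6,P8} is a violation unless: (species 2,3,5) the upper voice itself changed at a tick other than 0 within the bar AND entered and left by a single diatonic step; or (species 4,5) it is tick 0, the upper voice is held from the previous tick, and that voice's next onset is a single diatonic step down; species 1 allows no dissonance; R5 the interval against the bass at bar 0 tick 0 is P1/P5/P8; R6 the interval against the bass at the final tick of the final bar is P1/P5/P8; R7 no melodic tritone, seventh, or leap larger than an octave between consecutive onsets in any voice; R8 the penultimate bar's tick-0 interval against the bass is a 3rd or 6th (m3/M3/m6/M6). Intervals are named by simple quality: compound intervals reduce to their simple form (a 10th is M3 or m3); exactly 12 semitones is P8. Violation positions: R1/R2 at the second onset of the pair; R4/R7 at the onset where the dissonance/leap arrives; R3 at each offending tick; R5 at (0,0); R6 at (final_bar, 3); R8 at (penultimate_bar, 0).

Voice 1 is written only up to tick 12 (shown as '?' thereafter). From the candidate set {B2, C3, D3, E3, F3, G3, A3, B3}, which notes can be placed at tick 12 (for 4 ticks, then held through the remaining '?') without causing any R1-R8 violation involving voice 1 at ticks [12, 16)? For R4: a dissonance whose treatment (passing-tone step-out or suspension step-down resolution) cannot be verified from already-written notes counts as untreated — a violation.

{B2, D3}

B2: legal
C3: violates R4
D3: legal
E3: violates R4
F3: violates R4,R7
G3: violates R3
A3: violates R3,R4,R7
B3: violates R3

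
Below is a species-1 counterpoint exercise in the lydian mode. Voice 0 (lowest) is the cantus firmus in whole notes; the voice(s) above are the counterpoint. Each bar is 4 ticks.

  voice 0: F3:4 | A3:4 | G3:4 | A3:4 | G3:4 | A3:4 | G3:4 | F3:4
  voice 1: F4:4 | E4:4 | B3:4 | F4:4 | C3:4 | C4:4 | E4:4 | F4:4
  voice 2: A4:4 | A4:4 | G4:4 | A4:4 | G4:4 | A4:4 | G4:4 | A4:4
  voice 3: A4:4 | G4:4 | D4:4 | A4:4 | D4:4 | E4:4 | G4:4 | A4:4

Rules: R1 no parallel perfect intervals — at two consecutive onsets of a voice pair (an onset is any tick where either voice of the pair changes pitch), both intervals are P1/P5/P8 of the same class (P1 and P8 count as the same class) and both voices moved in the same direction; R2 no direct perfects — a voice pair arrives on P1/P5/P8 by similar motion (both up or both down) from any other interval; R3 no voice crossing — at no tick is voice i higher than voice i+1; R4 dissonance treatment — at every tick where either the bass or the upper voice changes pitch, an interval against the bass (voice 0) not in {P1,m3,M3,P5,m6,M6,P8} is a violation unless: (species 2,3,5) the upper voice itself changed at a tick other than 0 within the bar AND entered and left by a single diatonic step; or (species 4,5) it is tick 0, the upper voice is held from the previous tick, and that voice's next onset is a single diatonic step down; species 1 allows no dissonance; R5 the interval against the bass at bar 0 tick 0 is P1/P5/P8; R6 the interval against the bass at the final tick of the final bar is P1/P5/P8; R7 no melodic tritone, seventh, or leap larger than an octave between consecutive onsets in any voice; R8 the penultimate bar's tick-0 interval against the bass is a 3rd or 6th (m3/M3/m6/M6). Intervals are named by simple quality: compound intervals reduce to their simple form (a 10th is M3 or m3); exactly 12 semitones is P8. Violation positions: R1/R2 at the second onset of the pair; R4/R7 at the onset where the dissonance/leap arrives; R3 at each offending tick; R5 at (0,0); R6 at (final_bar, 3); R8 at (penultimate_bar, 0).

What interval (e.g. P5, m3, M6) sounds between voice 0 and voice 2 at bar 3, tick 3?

P8

voice 0=A3 voice 2=A4 -> P8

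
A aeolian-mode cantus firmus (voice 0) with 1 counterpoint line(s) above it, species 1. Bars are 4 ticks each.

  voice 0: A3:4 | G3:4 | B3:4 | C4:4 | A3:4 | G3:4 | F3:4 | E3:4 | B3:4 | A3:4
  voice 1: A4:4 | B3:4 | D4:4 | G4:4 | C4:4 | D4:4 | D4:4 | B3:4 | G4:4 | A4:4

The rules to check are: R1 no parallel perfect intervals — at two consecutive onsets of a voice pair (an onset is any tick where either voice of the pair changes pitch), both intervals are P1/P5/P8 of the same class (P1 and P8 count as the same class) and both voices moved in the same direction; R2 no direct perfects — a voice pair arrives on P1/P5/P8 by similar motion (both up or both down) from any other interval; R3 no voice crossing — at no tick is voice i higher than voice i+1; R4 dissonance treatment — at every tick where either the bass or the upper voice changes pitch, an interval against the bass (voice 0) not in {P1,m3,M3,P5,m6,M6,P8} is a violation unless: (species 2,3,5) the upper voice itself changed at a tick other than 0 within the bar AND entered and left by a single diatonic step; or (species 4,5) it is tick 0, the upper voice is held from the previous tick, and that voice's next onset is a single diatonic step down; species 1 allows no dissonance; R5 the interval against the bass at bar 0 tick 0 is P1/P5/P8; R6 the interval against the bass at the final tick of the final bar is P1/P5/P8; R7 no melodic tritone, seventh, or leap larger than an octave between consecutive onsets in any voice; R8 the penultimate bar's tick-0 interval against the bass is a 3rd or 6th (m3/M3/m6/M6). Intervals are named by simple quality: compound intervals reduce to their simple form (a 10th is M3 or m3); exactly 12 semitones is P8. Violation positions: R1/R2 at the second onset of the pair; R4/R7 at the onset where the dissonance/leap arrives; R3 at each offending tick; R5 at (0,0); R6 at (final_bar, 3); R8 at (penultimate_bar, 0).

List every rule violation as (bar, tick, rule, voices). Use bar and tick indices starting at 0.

bar 0: v0=A3 v1=A4 downbeat P8
bar 1: v0=G3 v1=B3 downbeat M3
bar 2: v0=B3 v1=D4 downbeat m3
bar 3: v0=C4 v1=G4 downbeat P5
bar 4: v0=A3 v1=C4 downbeat m3
bar 5: v0=G3 v1=D4 downbeat P5
bar 6: v0=F3 v1=D4 downbeat M6
bar 7: v0=E3 v1=B3 downbeat P5
bar 8: v0=B3 v1=G4 downbeat m6
bar 9: v0=A3 v1=A4 downbeat P8
  -> R7 @ bar 1 tick 0 v(1,): A4->B3 leap 10st
  -> R2 @ bar 3 tick 0 v(0, 1): B3/D4 m3 -> C4/G4 P5 similar
  -> R2 @ bar 7 tick 0 v(0, 1): F3/D4 M6 -> E3/B3 P5 similar

(1, 0, R7, (1,))
(3, 0, R2, (0, 1))
(7, 0, R2, (0, 1))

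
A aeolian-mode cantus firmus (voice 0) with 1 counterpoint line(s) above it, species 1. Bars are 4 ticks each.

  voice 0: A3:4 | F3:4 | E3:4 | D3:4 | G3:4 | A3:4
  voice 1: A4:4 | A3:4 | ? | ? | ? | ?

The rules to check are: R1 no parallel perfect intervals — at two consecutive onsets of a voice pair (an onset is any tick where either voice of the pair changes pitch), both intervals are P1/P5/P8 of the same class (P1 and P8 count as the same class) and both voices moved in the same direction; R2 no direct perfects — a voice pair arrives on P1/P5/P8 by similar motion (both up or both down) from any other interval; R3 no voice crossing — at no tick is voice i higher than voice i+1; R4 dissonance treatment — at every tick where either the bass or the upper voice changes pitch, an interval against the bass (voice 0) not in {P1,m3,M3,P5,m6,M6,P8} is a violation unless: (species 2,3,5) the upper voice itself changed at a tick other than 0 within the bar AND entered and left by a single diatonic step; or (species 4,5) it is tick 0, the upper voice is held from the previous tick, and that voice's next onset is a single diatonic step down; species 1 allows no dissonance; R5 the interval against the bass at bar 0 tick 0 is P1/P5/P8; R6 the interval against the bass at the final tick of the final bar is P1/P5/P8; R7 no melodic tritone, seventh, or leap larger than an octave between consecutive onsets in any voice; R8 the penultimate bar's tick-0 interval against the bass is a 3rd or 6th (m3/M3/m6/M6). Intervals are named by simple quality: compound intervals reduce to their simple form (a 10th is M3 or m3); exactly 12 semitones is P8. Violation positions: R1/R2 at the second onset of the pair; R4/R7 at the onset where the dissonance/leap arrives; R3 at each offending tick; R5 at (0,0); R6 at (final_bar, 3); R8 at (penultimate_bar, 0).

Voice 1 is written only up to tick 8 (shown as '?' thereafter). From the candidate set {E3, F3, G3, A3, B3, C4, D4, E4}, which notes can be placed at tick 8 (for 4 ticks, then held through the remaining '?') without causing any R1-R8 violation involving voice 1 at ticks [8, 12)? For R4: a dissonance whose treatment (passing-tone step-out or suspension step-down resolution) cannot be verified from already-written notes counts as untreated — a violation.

{B3, C4, E4, G3}

E3: violates R2
F3: violates R4
G3: legal
A3: violates R4
B3: legal
C4: legal
D4: violates R4
E4: legal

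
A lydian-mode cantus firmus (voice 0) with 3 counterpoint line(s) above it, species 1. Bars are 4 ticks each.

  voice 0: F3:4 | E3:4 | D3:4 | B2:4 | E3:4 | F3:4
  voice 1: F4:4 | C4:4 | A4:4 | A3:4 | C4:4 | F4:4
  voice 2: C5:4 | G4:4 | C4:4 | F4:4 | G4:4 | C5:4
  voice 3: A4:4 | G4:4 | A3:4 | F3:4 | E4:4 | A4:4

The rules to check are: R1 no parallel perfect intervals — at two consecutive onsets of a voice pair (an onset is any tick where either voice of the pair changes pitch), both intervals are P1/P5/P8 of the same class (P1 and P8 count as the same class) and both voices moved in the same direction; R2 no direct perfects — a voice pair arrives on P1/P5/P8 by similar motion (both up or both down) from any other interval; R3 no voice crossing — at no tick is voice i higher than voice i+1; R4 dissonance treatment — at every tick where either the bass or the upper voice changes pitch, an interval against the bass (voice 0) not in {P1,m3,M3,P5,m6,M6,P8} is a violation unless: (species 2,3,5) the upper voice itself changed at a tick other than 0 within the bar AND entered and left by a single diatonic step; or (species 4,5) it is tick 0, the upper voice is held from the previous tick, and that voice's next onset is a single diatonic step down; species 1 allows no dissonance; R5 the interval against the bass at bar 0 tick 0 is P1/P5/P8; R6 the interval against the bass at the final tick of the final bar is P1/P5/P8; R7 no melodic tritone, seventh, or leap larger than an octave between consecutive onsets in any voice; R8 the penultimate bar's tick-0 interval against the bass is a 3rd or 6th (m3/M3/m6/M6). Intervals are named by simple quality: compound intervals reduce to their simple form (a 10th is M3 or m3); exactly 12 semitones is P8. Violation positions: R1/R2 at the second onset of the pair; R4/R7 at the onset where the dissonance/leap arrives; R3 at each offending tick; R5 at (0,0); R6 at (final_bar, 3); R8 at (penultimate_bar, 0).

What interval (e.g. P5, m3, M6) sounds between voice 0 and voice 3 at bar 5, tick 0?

voice 0=F3 voice 3=A4 -> M3

M3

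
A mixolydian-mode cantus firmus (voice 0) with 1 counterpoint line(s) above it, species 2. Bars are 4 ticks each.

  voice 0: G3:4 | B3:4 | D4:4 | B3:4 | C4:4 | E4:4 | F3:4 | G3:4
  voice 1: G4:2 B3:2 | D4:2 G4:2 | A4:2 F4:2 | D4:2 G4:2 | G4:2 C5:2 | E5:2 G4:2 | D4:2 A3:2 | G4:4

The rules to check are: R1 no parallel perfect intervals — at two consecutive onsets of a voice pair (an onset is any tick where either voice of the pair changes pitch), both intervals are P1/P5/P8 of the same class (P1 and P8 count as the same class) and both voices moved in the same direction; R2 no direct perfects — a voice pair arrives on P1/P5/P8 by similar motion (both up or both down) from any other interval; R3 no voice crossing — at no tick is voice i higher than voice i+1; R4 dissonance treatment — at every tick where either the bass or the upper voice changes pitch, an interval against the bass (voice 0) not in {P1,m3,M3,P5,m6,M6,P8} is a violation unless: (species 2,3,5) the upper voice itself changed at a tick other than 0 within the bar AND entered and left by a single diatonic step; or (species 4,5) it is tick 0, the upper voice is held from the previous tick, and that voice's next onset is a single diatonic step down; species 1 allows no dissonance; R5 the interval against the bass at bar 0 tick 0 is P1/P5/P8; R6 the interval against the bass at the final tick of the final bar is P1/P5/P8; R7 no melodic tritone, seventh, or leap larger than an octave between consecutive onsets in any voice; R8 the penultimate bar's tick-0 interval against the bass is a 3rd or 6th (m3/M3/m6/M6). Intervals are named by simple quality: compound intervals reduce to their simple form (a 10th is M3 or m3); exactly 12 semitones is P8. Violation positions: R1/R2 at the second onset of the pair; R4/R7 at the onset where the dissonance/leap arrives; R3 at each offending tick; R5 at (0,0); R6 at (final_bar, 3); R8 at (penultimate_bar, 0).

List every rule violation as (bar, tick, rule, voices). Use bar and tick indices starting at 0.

bar 0: v0=G3 v1=G4 downbeat P8
bar 1: v0=B3 v1=D4 downbeat m3
bar 2: v0=D4 v1=A4 downbeat P5
bar 3: v0=B3 v1=D4 downbeat m3
bar 4: v0=C4 v1=G4 downbeat P5
bar 5: v0=E4 v1=E5 downbeat P8
bar 6: v0=F3 v1=D4 downbeat M6
bar 7: v0=G3 v1=G4 downbeat P8
  -> R2 @ bar 2 tick 0 v(0, 1): B3/G4 m6 -> D4/A4 P5 similar
  -> R1 @ bar 5 tick 0 v(0, 1): C4/C5 P8 -> E4/E5 P8 similar
  -> R7 @ bar 6 tick 0 v(0,): E4->F3 leap 11st
  -> R2 @ bar 7 tick 0 v(0, 1): F3/A3 M3 -> G3/G4 P8 similar
  -> R7 @ bar 7 tick 0 v(1,): A3->G4 leap 10st

(2, 0, R2, (0, 1))
(5, 0, R1, (0, 1))
(6, 0, R7, (0,))
(7, 0, R2, (0, 1))
(7, 0, R7, (1,))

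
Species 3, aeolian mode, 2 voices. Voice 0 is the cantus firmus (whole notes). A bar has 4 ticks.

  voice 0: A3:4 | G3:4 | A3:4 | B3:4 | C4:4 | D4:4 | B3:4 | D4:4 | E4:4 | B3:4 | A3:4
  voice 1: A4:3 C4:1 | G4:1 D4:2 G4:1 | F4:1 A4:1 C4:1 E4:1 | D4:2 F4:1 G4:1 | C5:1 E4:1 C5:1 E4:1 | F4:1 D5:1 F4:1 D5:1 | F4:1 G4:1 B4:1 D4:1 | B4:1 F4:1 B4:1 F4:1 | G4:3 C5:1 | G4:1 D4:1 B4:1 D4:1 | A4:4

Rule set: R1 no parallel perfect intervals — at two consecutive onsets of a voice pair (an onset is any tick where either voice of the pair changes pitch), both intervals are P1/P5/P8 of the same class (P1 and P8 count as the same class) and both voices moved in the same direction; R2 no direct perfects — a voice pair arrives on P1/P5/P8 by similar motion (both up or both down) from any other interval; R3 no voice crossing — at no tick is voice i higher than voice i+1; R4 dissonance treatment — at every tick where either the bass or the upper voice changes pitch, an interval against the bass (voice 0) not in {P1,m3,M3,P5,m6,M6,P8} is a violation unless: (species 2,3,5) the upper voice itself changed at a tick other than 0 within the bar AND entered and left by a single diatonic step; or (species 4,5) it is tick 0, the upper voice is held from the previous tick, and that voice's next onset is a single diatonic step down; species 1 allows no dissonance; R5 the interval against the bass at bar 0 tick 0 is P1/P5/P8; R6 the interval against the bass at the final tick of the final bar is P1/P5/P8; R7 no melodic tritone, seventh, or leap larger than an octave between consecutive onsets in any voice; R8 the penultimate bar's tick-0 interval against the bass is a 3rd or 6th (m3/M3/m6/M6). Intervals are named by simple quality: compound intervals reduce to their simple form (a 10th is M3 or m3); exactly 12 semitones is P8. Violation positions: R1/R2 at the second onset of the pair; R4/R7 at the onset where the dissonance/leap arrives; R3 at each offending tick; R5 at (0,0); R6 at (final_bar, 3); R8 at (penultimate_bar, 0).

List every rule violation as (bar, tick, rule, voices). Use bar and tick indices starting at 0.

(3, 2, R4, (0, 1))
(4, 0, R2, (0, 1))
(6, 0, R4, (0, 1))
(7, 1, R7, (1,))
(7, 2, R7, (1,))
(7, 3, R7, (1,))

bar 0: v0=A3 v1=A4 downbeat P8
bar 1: v0=G3 v1=G4 downbeat P8
bar 2: v0=A3 v1=F4 downbeat m6
bar 3: v0=B3 v1=D4 downbeat m3
bar 4: v0=C4 v1=C5 downbeat P8
bar 5: v0=D4 v1=F4 downbeat m3
bar 6: v0=B3 v1=F4 downbeat TT
bar 7: v0=D4 v1=B4 downbeat M6
bar 8: v0=E4 v1=G4 downbeat m3
bar 9: v0=B3 v1=G4 downbeat m6
bar 10: v0=A3 v1=A4 downbeat P8
  -> R4 @ bar 3 tick 2 v(0, 1): B3/F4 TT untreated
  -> R2 @ bar 4 tick 0 v(0, 1): B3/G4 m6 -> C4/C5 P8 similar
  -> R4 @ bar 6 tick 0 v(0, 1): B3/F4 TT untreated
  -> R7 @ bar 7 tick 1 v(1,): B4->F4 leap 6st
  -> R7 @ bar 7 tick 2 v(1,): F4->B4 leap 6st
  -> R7 @ bar 7 tick 3 v(1,): B4->F4 leap 6st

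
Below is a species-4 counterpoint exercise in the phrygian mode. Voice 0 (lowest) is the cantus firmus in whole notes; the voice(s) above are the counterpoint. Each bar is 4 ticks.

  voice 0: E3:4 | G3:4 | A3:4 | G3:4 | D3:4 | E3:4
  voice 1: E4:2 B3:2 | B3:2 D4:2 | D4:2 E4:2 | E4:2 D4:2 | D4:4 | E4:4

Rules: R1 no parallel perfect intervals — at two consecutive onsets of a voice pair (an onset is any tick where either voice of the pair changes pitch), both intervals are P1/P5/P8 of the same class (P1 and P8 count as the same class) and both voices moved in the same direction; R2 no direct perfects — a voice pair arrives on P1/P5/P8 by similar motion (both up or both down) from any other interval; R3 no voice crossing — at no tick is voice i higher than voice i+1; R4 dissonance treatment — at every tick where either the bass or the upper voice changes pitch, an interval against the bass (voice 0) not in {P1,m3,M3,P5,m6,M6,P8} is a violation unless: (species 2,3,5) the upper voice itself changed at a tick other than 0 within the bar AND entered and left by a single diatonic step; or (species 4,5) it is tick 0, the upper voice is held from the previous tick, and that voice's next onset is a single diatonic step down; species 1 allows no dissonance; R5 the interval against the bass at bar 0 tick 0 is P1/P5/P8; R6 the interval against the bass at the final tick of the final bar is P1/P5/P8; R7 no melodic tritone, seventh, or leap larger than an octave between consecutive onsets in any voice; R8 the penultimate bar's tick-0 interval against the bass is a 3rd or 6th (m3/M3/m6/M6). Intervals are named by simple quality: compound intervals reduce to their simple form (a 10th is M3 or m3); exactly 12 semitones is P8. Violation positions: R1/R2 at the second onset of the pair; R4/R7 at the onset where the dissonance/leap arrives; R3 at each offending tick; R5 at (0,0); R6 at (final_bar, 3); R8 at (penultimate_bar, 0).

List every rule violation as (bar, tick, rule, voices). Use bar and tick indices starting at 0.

(2, 0, R4, (0, 1))
(4, 0, R8, (0, 1))
(5, 0, R1, (0, 1))

bar 0: v0=E3 v1=E4 downbeat P8
bar 1: v0=G3 v1=B3 downbeat M3
bar 2: v0=A3 v1=D4 downbeat P4
bar 3: v0=G3 v1=E4 downbeat M6
bar 4: v0=D3 v1=D4 downbeat P8
bar 5: v0=E3 v1=E4 downbeat P8
  -> R4 @ bar 2 tick 0 v(0, 1): A3/D4 P4 untreated
  -> R8 @ bar 4 tick 0 v(0, 1): penult P8 not 3rd/6th
  -> R1 @ bar 5 tick 0 v(0, 1): D3/D4 P8 -> E3/E4 P8 similar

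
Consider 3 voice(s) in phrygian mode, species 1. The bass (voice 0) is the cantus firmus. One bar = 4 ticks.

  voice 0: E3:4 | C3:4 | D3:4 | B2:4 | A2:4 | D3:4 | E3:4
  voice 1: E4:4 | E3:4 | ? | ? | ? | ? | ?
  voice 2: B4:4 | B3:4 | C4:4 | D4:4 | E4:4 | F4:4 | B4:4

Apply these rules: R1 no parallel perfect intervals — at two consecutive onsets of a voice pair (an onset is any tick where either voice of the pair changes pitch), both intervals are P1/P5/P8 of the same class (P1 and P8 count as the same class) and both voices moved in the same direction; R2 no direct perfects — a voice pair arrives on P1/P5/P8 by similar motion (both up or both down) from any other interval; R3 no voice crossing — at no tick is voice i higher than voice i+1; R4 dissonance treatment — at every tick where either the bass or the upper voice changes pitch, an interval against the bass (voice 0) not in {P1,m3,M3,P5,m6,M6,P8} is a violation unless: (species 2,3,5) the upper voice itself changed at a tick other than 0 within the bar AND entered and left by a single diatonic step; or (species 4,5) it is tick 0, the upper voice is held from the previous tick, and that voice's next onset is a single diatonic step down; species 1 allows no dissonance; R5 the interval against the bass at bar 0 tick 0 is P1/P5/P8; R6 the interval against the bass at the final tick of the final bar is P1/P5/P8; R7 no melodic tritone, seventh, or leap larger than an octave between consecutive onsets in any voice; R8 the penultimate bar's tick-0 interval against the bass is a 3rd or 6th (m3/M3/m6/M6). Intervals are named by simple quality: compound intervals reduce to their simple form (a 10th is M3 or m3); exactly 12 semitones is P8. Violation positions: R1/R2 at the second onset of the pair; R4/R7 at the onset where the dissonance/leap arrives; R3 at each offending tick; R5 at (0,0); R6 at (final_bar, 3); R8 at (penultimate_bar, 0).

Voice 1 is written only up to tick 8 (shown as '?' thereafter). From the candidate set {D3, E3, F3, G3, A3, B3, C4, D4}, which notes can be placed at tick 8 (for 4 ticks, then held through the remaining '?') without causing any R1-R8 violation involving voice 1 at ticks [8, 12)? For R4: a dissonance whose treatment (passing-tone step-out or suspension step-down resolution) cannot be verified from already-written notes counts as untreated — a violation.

D3: legal
E3: violates R4
F3: violates R1
G3: violates R4
A3: violates R2
B3: legal
C4: violates R2,R4
D4: violates R2,R3,R7

{B3, D3}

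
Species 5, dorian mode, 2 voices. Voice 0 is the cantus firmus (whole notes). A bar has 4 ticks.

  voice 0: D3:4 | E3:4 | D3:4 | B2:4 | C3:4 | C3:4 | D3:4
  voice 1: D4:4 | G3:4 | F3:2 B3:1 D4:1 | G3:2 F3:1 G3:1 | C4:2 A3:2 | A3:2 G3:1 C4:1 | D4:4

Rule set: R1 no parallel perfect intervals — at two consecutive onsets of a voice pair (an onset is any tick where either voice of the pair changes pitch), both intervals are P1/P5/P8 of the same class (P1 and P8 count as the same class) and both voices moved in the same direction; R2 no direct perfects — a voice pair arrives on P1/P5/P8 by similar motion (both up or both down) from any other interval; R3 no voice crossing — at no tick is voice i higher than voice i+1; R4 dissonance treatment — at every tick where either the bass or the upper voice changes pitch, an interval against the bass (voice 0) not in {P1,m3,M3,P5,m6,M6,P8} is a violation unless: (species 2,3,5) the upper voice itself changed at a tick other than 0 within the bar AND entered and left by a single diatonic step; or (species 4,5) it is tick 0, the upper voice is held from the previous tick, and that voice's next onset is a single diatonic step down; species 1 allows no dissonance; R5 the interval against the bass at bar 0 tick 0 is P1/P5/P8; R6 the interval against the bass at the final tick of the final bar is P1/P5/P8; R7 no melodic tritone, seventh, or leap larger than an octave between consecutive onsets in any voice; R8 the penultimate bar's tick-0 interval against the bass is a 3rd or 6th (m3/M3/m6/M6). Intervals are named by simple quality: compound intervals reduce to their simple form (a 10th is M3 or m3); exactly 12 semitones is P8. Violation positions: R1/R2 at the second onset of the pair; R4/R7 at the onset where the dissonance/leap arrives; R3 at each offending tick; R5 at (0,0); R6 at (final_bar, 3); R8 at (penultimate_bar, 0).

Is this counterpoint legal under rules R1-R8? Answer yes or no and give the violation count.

bar 0: v0=D3 v1=D4 (P8)
bar 1: v0=E3 v1=G3 (m3)
bar 2: v0=D3 v1=F3 (m3)
bar 3: v0=B2 v1=G3 (m6)
bar 4: v0=C3 v1=C4 (P8)
bar 5: v0=C3 v1=A3 (M6)
bar 6: v0=D3 v1=D4 (P8)
  R7 @ bar2.2: F3->B3 leap 6st
  R2 @ bar4.0: B2/G3 m6 -> C3/C4 P8 similar
  R1 @ bar6.0: C3/C4 P8 -> D3/D4 P8 similar

No (3 violations)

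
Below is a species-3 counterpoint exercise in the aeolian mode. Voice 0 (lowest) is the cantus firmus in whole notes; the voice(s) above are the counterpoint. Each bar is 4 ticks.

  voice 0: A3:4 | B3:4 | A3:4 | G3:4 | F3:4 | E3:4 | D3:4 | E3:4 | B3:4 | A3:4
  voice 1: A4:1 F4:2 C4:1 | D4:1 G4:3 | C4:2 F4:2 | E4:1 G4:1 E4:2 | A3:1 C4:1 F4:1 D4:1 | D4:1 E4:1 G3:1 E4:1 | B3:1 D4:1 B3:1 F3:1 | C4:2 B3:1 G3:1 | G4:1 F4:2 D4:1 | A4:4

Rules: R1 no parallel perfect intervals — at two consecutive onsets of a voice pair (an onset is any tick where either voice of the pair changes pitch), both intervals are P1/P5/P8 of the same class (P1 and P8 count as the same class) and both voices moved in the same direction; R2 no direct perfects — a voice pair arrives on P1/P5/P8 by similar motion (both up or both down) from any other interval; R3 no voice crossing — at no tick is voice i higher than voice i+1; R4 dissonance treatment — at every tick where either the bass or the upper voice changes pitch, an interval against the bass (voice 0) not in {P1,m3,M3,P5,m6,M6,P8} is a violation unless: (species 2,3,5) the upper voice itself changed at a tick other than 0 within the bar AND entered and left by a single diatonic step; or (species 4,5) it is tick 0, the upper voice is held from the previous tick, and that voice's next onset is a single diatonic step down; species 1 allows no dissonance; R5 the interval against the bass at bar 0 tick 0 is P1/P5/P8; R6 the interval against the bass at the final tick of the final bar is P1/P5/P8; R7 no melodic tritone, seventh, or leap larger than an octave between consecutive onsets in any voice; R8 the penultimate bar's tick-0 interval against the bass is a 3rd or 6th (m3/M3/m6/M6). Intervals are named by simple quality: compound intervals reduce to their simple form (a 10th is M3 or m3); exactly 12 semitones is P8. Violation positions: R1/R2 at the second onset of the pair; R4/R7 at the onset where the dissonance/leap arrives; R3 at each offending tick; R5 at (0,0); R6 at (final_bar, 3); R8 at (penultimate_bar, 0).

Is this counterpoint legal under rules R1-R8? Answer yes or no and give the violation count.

No (3 violations)

bar 0: v0=A3 v1=A4 (P8)
bar 1: v0=B3 v1=D4 (m3)
bar 2: v0=A3 v1=C4 (m3)
bar 3: v0=G3 v1=E4 (M6)
bar 4: v0=F3 v1=A3 (M3)
bar 5: v0=E3 v1=D4 (m7)
bar 6: v0=D3 v1=B3 (M6)
bar 7: v0=E3 v1=C4 (m6)
bar 8: v0=B3 v1=G4 (m6)
bar 9: v0=A3 v1=A4 (P8)
  R4 @ bar5.0: E3/D4 m7 untreated
  R7 @ bar6.3: B3->F3 leap 6st
  R4 @ bar8.1: B3/F4 TT untreated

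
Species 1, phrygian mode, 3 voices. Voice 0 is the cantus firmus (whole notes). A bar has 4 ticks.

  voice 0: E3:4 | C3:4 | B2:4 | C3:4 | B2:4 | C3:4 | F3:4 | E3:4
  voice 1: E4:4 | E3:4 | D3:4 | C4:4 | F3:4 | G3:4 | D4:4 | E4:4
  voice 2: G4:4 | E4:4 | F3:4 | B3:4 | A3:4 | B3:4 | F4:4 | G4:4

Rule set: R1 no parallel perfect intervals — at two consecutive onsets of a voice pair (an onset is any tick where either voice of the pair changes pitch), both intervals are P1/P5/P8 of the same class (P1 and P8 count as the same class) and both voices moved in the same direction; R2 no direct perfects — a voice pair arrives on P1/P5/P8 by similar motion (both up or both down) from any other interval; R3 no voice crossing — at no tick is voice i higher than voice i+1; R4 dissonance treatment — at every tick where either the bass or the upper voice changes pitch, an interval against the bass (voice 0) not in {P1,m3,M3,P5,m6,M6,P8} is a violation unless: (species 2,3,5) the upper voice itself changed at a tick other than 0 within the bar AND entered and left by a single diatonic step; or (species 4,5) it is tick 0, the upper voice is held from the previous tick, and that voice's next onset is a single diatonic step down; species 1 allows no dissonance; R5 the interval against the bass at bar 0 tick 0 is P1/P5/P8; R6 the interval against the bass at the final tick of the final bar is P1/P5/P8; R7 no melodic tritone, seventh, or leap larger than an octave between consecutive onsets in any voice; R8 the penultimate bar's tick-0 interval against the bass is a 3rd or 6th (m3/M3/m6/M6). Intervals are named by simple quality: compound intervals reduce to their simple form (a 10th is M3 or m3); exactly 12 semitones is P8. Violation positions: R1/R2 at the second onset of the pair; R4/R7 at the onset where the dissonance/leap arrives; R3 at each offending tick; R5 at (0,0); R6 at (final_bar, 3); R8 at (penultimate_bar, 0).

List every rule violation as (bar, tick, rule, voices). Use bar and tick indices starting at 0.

(0, 0, R5, (0, 2))
(1, 0, R2, (1, 2))
(2, 0, R4, (0, 2))
(2, 0, R7, (2,))
(3, 0, R2, (0, 1))
(3, 0, R3, (1, 2))
(3, 0, R4, (0, 2))
(3, 0, R7, (1,))
(3, 0, R7, (2,))
(3, 1, R3, (1, 2))
(3, 2, R3, (1, 2))
(3, 3, R3, (1, 2))
(4, 0, R4, (0, 1))
(4, 0, R4, (0, 2))
(5, 0, R2, (0, 1))
(5, 0, R4, (0, 2))
(6, 0, R2, (0, 2))
(6, 0, R7, (2,))
(6, 0, R8, (0, 2))
(7, 3, R6, (0, 2))

bar 0: v0=E3 v1=E4 v2=G4 downbeat m3
bar 1: v0=C3 v1=E3 v2=E4 downbeat M3
bar 2: v0=B2 v1=D3 v2=F3 downbeat TT
bar 3: v0=C3 v1=C4 v2=B3 downbeat M7
bar 4: v0=B2 v1=F3 v2=A3 downbeat m7
bar 5: v0=C3 v1=G3 v2=B3 downbeat M7
bar 6: v0=F3 v1=D4 v2=F4 downbeat P8
bar 7: v0=E3 v1=E4 v2=G4 downbeat m3
  -> R5 @ bar 0 tick 0 v(0, 2): opens on m3
  -> R2 @ bar 1 tick 0 v(1, 2): E4/G4 m3 -> E3/E4 P8 similar
  -> R4 @ bar 2 tick 0 v(0, 2): B2/F3 TT untreated
  -> R7 @ bar 2 tick 0 v(2,): E4->F3 leap 11st
  -> R2 @ bar 3 tick 0 v(0, 1): B2/D3 m3 -> C3/C4 P8 similar
  -> R3 @ bar 3 tick 0 v(1, 2): C4 above B3
  -> R4 @ bar 3 tick 0 v(0, 2): C3/B3 M7 untreated
  -> R7 @ bar 3 tick 0 v(1,): D3->C4 leap 10st
  -> R7 @ bar 3 tick 0 v(2,): F3->B3 leap 6st
  -> R3 @ bar 3 tick 1 v(1, 2): C4 above B3
  -> R3 @ bar 3 tick 2 v(1, 2): C4 above B3
  -> R3 @ bar 3 tick 3 v(1, 2): C4 above B3
  -> R4 @ bar 4 tick 0 v(0, 1): B2/F3 TT untreated
  -> R4 @ bar 4 tick 0 v(0, 2): B2/A3 m7 untreated
  -> R2 @ bar 5 tick 0 v(0, 1): B2/F3 TT -> C3/G3 P5 similar
  -> R4 @ bar 5 tick 0 v(0, 2): C3/B3 M7 untreated
  -> R2 @ bar 6 tick 0 v(0, 2): C3/B3 M7 -> F3/F4 P8 similar
  -> R7 @ bar 6 tick 0 v(2,): B3->F4 leap 6st
  -> R8 @ bar 6 tick 0 v(0, 2): penult P8 not 3rd/6th
  -> R6 @ bar 7 tick 3 v(0, 2): closes on m3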